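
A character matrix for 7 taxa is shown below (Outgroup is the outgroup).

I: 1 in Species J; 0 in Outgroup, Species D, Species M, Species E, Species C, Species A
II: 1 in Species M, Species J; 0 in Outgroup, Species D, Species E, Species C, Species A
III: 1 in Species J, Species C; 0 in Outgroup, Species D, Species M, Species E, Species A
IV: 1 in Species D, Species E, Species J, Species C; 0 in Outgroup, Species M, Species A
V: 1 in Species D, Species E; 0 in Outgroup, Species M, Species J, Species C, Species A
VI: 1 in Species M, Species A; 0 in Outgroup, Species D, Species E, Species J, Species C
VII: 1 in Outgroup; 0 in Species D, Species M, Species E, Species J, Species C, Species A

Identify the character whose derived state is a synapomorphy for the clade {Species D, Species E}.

V

Character polarity is set by the outgroup: the derived state is whichever differs from the outgroup's state, so for VII the derived state is '0', and for the remaining characters it is '1'.
I: derived state '1' in Species J only — an autapomorphy, so it tells us nothing about relationships among taxa.
II (state '1') occurs in Species J and Species M but conflicts with the nesting implied by the other characters — most parsimoniously interpreted as homoplasy.
III: derived state '1' in Species C and Species J only — synapomorphy for {Species C, Species J}.
IV (derived state '1') is shared by Species C, Species D, Species E, and Species J — a synapomorphy uniting that clade.
V: derived state '1' in Species D and Species E only — synapomorphy for {Species D, Species E}.
VI (derived state '1') is shared by Species A and Species M — a synapomorphy uniting that clade.
VII (derived state '0') is shared by all ingroup taxa — unites the whole ingroup.
Most parsimonious ingroup topology: (((Species D,Species E),(Species J,Species C)),(Species M,Species A)).
The clade {Species D, Species E} is supported by V: its derived state '1' occurs in exactly those taxa and in no other taxon (including the outgroup).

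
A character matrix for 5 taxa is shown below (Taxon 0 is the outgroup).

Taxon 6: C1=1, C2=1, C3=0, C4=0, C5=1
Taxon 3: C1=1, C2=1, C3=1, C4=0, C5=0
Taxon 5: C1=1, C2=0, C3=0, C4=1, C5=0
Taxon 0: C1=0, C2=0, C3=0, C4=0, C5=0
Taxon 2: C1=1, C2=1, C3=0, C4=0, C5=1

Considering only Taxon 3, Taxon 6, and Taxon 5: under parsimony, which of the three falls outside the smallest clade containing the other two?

The outgroup has state '0' for every character, so '1' is the derived state throughout.
C1 (derived state '1') is shared by all ingroup taxa — unites the whole ingroup.
Only Taxon 2, Taxon 3, and Taxon 6 show the derived state '1' for C2, supporting them as a clade.
C3: derived state '1' in Taxon 3 only — an autapomorphy, so it tells us nothing about relationships among taxa.
C4 (derived state '1') is unique to Taxon 5 (autapomorphy; uninformative for grouping).
C5: derived state '1' in Taxon 2 and Taxon 6 only — synapomorphy for {Taxon 2, Taxon 6}.
Most parsimonious ingroup topology: ((Taxon 3,(Taxon 2,Taxon 6)),Taxon 5).
Taxon 3 and Taxon 6 share a more recent common ancestor with each other than either does with Taxon 5, so Taxon 5 is the least closely related of the three.

Taxon 5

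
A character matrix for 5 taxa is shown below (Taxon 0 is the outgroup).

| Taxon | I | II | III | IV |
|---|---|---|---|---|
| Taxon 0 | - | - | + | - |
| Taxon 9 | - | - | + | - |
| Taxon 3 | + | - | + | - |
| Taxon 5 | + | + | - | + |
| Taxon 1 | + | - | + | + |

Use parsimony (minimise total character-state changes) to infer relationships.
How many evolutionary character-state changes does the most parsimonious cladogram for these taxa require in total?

4

Character polarity is set by the outgroup: the derived state is whichever differs from the outgroup's state, so for III the derived state is '-', and for the remaining characters it is '+'.
Only Taxon 1, Taxon 3, and Taxon 5 show the derived state '+' for I, supporting them as a clade.
II: derived state '+' in Taxon 5 only — an autapomorphy, so it tells us nothing about relationships among taxa.
III: derived state '-' in Taxon 5 only — an autapomorphy, so it tells us nothing about relationships among taxa.
IV: derived state '+' in Taxon 1 and Taxon 5 only — synapomorphy for {Taxon 1, Taxon 5}.
Most parsimonious ingroup topology: (Taxon 9,(Taxon 3,(Taxon 5,Taxon 1))).
Changes per character on this tree: I: 1; II: 1; III: 1; IV: 1.
Total = 4.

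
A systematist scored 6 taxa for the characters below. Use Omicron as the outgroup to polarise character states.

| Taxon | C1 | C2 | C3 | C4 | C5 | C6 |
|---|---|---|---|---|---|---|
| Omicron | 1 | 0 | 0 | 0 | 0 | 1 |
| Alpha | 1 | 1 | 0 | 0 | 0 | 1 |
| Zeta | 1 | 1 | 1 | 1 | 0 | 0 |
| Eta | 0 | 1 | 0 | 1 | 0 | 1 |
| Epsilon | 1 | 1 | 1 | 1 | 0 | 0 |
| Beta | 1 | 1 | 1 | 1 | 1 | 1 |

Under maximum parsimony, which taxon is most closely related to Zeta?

Epsilon

Character polarity is set by the outgroup: the derived state is whichever differs from the outgroup's state, so for C1, C6 the derived state is '0', and for the remaining characters it is '1'.
C1: derived state '0' in Eta only — an autapomorphy, so it tells us nothing about relationships among taxa.
All ingroup taxa share the derived state '1' for C2; it defines the ingroup but does not resolve relationships within it.
Only Beta, Epsilon, and Zeta show the derived state '1' for C3, supporting them as a clade.
C4: derived state '1' in Beta, Epsilon, Eta, and Zeta only — synapomorphy for {Beta, Epsilon, Eta, Zeta}.
C5: derived state '1' in Beta only — an autapomorphy, so it tells us nothing about relationships among taxa.
C6 (derived state '0') is shared by Epsilon and Zeta — a synapomorphy uniting that clade.
Most parsimonious ingroup topology: (Alpha,(((Zeta,Epsilon),Beta),Eta)).
Zeta and Epsilon form a cherry on this tree, so they are sister taxa.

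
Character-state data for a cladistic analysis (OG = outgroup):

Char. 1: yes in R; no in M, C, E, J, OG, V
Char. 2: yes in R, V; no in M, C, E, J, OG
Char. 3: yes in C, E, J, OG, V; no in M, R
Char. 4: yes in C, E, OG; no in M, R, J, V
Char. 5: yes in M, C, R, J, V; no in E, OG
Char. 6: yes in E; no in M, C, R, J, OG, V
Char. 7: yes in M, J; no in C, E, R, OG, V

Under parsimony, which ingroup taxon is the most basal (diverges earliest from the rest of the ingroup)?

Character polarity is set by the outgroup: the derived state is whichever differs from the outgroup's state, so for Char. 3, Char. 4 the derived state is 'no', and for the remaining characters it is 'yes'.
Char. 1 (derived state 'yes') is unique to R (autapomorphy; uninformative for grouping).
Only R and V show the derived state 'yes' for Char. 2, supporting them as a clade.
Char. 3 (state 'no') occurs in M and R but conflicts with the nesting implied by the other characters — most parsimoniously interpreted as homoplasy.
Char. 4 (derived state 'no') is shared by J, M, R, and V — a synapomorphy uniting that clade.
Char. 5: derived state 'yes' in C, J, M, R, and V only — synapomorphy for {C, J, M, R, V}.
Char. 6 (derived state 'yes') is unique to E (autapomorphy; uninformative for grouping).
Char. 7 (derived state 'yes') is shared by J and M — a synapomorphy uniting that clade.
Most parsimonious ingroup topology: ((((R,V),(J,M)),C),E).
E is sister to the clade containing all other ingroup taxa, so it is the earliest-diverging (most basal) ingroup lineage.

E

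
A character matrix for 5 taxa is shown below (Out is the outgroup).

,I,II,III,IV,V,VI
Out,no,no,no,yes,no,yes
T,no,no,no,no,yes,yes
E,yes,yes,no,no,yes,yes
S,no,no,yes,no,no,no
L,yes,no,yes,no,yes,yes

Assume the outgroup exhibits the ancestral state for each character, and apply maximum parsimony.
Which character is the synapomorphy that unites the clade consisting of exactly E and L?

I

Character polarity is set by the outgroup: the derived state is whichever differs from the outgroup's state, so for IV, VI the derived state is 'no', and for the remaining characters it is 'yes'.
Only E and L show the derived state 'yes' for I, supporting them as a clade.
II: derived state 'yes' in E only — an autapomorphy, so it tells us nothing about relationships among taxa.
III (state 'yes') occurs in L and S but conflicts with the nesting implied by the other characters — most parsimoniously interpreted as homoplasy.
IV (derived state 'no') is shared by all ingroup taxa — unites the whole ingroup.
Only E, L, and T show the derived state 'yes' for V, supporting them as a clade.
VI: derived state 'no' in S only — an autapomorphy, so it tells us nothing about relationships among taxa.
Most parsimonious ingroup topology: (S,((E,L),T)).
The clade {E, L} is supported by I: its derived state 'yes' occurs in exactly those taxa and in no other taxon (including the outgroup).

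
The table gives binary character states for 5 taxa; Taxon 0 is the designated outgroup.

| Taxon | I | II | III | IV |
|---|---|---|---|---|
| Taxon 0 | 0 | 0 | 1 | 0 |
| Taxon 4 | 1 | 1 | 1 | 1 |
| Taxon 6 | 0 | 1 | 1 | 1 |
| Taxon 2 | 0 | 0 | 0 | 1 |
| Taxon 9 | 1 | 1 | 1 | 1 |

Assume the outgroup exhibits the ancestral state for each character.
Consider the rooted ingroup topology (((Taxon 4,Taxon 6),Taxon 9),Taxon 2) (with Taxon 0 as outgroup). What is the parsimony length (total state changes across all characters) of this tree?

5

Map each character onto (((Taxon 4,Taxon 6),Taxon 9),Taxon 2) (rooted by Taxon 0) and count the minimum state changes it requires (Fitch parsimony):
I: 2; II: 1; III: 1; IV: 1.
Total tree length = 5.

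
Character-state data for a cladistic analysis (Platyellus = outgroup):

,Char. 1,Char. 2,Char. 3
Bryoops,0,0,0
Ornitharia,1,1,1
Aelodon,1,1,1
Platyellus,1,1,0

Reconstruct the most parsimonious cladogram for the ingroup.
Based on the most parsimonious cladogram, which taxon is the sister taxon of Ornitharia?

Aelodon

Character polarity is set by the outgroup: the derived state is whichever differs from the outgroup's state, so for Char. 1, Char. 2 the derived state is '0', and for the remaining characters it is '1'.
Char. 1: derived state '0' in Bryoops only — an autapomorphy, so it tells us nothing about relationships among taxa.
Char. 2: derived state '0' in Bryoops only — an autapomorphy, so it tells us nothing about relationships among taxa.
Char. 3: derived state '1' in Aelodon and Ornitharia only — synapomorphy for {Aelodon, Ornitharia}.
Most parsimonious ingroup topology: (Bryoops,(Aelodon,Ornitharia)).
Ornitharia and Aelodon form a cherry on this tree, so they are sister taxa.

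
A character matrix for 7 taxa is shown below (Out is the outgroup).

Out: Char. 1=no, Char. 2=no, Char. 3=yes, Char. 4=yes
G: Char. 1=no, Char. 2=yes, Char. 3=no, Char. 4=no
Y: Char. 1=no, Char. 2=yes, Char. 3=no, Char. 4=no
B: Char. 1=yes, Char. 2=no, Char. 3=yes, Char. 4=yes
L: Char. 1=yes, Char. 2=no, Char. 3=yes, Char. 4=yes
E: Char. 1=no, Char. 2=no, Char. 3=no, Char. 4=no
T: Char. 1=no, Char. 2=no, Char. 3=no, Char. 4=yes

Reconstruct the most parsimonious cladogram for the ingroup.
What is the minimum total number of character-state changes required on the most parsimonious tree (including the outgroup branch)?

4

Character polarity is set by the outgroup: the derived state is whichever differs from the outgroup's state, so for Char. 3, Char. 4 the derived state is 'no', and for the remaining characters it is 'yes'.
Char. 1: derived state 'yes' in B and L only — synapomorphy for {B, L}.
Only G and Y show the derived state 'yes' for Char. 2, supporting them as a clade.
Only E, G, T, and Y show the derived state 'no' for Char. 3, supporting them as a clade.
Char. 4: derived state 'no' in E, G, and Y only — synapomorphy for {E, G, Y}.
Most parsimonious ingroup topology: ((((G,Y),E),T),(B,L)).
Changes per character on this tree: Char. 1: 1; Char. 2: 1; Char. 3: 1; Char. 4: 1.
Total = 4.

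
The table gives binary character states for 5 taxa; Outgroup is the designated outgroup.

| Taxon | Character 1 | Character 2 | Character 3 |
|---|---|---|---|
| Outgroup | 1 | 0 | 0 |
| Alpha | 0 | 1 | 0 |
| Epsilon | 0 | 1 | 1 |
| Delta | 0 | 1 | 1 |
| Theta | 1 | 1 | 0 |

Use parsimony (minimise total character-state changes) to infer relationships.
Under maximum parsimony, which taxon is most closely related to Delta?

Character polarity is set by the outgroup: the derived state is whichever differs from the outgroup's state, so for Character 1 the derived state is '0', and for the remaining characters it is '1'.
Character 1: derived state '0' in Alpha, Delta, and Epsilon only — synapomorphy for {Alpha, Delta, Epsilon}.
All ingroup taxa share the derived state '1' for Character 2; it defines the ingroup but does not resolve relationships within it.
Character 3 (derived state '1') is shared by Delta and Epsilon — a synapomorphy uniting that clade.
Most parsimonious ingroup topology: ((Alpha,(Epsilon,Delta)),Theta).
Delta and Epsilon form a cherry on this tree, so they are sister taxa.

Epsilon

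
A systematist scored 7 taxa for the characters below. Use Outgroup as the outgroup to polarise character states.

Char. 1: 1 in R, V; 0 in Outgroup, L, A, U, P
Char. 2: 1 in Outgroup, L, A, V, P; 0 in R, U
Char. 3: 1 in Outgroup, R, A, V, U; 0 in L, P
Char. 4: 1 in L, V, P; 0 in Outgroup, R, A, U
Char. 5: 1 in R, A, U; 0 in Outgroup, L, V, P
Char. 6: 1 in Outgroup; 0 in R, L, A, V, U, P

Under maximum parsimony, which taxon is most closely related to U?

R

Character polarity is set by the outgroup: the derived state is whichever differs from the outgroup's state, so for Char. 2, Char. 3, Char. 6 the derived state is '0', and for the remaining characters it is '1'.
Char. 1 (state '1') occurs in R and V but conflicts with the nesting implied by the other characters — most parsimoniously interpreted as homoplasy.
Char. 2: derived state '0' in R and U only — synapomorphy for {R, U}.
Only L and P show the derived state '0' for Char. 3, supporting them as a clade.
Char. 4: derived state '1' in L, P, and V only — synapomorphy for {L, P, V}.
Char. 5: derived state '1' in A, R, and U only — synapomorphy for {A, R, U}.
All ingroup taxa share the derived state '0' for Char. 6; it defines the ingroup but does not resolve relationships within it.
Most parsimonious ingroup topology: (((R,U),A),((L,P),V)).
U and R form a cherry on this tree, so they are sister taxa.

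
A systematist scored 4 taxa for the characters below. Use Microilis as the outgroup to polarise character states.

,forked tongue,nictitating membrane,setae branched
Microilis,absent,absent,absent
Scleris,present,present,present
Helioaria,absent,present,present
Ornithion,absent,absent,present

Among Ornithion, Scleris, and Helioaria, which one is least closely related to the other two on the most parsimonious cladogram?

The outgroup has state 'absent' for every character, so 'present' is the derived state throughout.
forked tongue (derived state 'present') is unique to Scleris (autapomorphy; uninformative for grouping).
nictitating membrane: derived state 'present' in Helioaria and Scleris only — synapomorphy for {Helioaria, Scleris}.
setae branched (derived state 'present') is shared by all ingroup taxa — unites the whole ingroup.
Most parsimonious ingroup topology: (Ornithion,(Helioaria,Scleris)).
Scleris and Helioaria share a more recent common ancestor with each other than either does with Ornithion, so Ornithion is the least closely related of the three.

Ornithion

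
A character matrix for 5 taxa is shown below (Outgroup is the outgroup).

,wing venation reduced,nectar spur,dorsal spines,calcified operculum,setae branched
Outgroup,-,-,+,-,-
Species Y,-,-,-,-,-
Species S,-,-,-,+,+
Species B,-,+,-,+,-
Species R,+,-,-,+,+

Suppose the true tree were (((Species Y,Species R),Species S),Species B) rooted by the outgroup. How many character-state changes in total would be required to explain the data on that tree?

7

Map each character onto (((Species Y,Species R),Species S),Species B) (rooted by Outgroup) and count the minimum state changes it requires (Fitch parsimony):
wing venation reduced: 1; nectar spur: 1; dorsal spines: 1; calcified operculum: 2; setae branched: 2.
Total tree length = 7.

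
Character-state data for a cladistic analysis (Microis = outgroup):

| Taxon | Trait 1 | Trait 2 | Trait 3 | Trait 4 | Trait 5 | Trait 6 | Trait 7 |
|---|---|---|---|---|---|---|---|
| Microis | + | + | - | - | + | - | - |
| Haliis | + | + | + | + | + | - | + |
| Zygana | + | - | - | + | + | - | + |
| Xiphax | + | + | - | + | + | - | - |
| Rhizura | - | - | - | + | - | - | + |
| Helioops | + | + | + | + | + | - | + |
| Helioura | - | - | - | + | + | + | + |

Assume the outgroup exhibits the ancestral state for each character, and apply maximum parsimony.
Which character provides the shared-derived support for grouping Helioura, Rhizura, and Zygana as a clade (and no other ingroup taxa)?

Character polarity is set by the outgroup: the derived state is whichever differs from the outgroup's state, so for Trait 1, Trait 2, Trait 5 the derived state is '-', and for the remaining characters it is '+'.
Only Helioura and Rhizura show the derived state '-' for Trait 1, supporting them as a clade.
Trait 2 (derived state '-') is shared by Helioura, Rhizura, and Zygana — a synapomorphy uniting that clade.
Only Haliis and Helioops show the derived state '+' for Trait 3, supporting them as a clade.
Trait 4 (derived state '+') is shared by all ingroup taxa — unites the whole ingroup.
Trait 5: derived state '-' in Rhizura only — an autapomorphy, so it tells us nothing about relationships among taxa.
Trait 6 (derived state '+') is unique to Helioura (autapomorphy; uninformative for grouping).
Trait 7 (derived state '+') is shared by Haliis, Helioops, Helioura, Rhizura, and Zygana — a synapomorphy uniting that clade.
Most parsimonious ingroup topology: (((Haliis,Helioops),(Zygana,(Rhizura,Helioura))),Xiphax).
The clade {Helioura, Rhizura, Zygana} is supported by Trait 2: its derived state '-' occurs in exactly those taxa and in no other taxon (including the outgroup).

Trait 2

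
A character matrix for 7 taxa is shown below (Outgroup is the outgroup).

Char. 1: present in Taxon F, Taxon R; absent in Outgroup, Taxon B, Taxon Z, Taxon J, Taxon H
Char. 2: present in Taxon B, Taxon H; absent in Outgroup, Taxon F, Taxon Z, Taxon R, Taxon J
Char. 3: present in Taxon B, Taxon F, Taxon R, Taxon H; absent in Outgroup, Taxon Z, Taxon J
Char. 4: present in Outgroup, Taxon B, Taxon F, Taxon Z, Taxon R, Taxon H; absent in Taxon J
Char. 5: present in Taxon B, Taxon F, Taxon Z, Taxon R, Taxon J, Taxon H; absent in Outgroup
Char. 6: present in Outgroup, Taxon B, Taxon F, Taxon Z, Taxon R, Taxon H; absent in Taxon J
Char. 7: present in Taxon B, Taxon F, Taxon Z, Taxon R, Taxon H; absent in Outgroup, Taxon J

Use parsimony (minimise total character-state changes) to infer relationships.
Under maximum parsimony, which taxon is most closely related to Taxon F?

Character polarity is set by the outgroup: the derived state is whichever differs from the outgroup's state, so for Char. 4, Char. 6 the derived state is 'absent', and for the remaining characters it is 'present'.
Char. 1: derived state 'present' in Taxon F and Taxon R only — synapomorphy for {Taxon F, Taxon R}.
Only Taxon B and Taxon H show the derived state 'present' for Char. 2, supporting them as a clade.
Char. 3: derived state 'present' in Taxon B, Taxon F, Taxon H, and Taxon R only — synapomorphy for {Taxon B, Taxon F, Taxon H, Taxon R}.
Char. 4 (derived state 'absent') is unique to Taxon J (autapomorphy; uninformative for grouping).
Char. 5 (derived state 'present') is shared by all ingroup taxa — unites the whole ingroup.
Char. 6 (derived state 'absent') is unique to Taxon J (autapomorphy; uninformative for grouping).
Char. 7 (derived state 'present') is shared by Taxon B, Taxon F, Taxon H, Taxon R, and Taxon Z — a synapomorphy uniting that clade.
Most parsimonious ingroup topology: ((((Taxon B,Taxon H),(Taxon F,Taxon R)),Taxon Z),Taxon J).
Taxon F and Taxon R form a cherry on this tree, so they are sister taxa.

Taxon R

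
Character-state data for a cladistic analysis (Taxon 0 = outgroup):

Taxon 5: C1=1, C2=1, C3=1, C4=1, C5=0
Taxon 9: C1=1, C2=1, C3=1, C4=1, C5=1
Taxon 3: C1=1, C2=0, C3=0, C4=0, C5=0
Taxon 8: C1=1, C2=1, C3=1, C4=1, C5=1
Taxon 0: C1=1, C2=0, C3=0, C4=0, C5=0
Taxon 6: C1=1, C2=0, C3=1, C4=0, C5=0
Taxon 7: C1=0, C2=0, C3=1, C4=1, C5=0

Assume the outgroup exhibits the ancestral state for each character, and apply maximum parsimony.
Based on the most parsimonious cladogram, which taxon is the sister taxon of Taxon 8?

Taxon 9

Character polarity is set by the outgroup: the derived state is whichever differs from the outgroup's state, so for C1 the derived state is '0', and for the remaining characters it is '1'.
C1 (derived state '0') is unique to Taxon 7 (autapomorphy; uninformative for grouping).
C2: derived state '1' in Taxon 5, Taxon 8, and Taxon 9 only — synapomorphy for {Taxon 5, Taxon 8, Taxon 9}.
C3: derived state '1' in Taxon 5, Taxon 6, Taxon 7, Taxon 8, and Taxon 9 only — synapomorphy for {Taxon 5, Taxon 6, Taxon 7, Taxon 8, Taxon 9}.
Only Taxon 5, Taxon 7, Taxon 8, and Taxon 9 show the derived state '1' for C4, supporting them as a clade.
Only Taxon 8 and Taxon 9 show the derived state '1' for C5, supporting them as a clade.
Most parsimonious ingroup topology: (Taxon 3,((((Taxon 9,Taxon 8),Taxon 5),Taxon 7),Taxon 6)).
Taxon 8 and Taxon 9 form a cherry on this tree, so they are sister taxa.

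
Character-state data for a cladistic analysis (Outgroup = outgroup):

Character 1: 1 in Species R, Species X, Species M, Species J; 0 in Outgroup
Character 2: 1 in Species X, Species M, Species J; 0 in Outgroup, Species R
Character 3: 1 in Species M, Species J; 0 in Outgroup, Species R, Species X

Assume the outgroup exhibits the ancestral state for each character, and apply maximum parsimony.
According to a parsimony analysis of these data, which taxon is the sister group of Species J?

The outgroup has state '0' for every character, so '1' is the derived state throughout.
All ingroup taxa share the derived state '1' for Character 1; it defines the ingroup but does not resolve relationships within it.
Only Species J, Species M, and Species X show the derived state '1' for Character 2, supporting them as a clade.
Only Species J and Species M show the derived state '1' for Character 3, supporting them as a clade.
Most parsimonious ingroup topology: (Species R,(Species X,(Species M,Species J))).
Species J and Species M form a cherry on this tree, so they are sister taxa.

Species M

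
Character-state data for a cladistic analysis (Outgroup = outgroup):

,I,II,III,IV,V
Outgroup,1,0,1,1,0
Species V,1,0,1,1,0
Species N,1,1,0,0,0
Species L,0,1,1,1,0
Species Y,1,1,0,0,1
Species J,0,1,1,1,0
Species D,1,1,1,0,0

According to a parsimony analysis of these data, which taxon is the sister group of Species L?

Species J

Character polarity is set by the outgroup: the derived state is whichever differs from the outgroup's state, so for I, III, IV the derived state is '0', and for the remaining characters it is '1'.
Only Species J and Species L show the derived state '0' for I, supporting them as a clade.
II (derived state '1') is shared by Species D, Species J, Species L, Species N, and Species Y — a synapomorphy uniting that clade.
Only Species N and Species Y show the derived state '0' for III, supporting them as a clade.
IV: derived state '0' in Species D, Species N, and Species Y only — synapomorphy for {Species D, Species N, Species Y}.
V (derived state '1') is unique to Species Y (autapomorphy; uninformative for grouping).
Most parsimonious ingroup topology: (Species V,(((Species N,Species Y),Species D),(Species L,Species J))).
Species L and Species J form a cherry on this tree, so they are sister taxa.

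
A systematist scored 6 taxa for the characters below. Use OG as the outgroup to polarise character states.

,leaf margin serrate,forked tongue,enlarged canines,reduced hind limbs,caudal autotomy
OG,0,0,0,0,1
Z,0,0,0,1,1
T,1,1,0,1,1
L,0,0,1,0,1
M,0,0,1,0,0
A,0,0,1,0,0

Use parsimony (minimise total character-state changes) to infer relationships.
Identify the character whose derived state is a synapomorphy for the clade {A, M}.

caudal autotomy

Character polarity is set by the outgroup: the derived state is whichever differs from the outgroup's state, so for caudal autotomy the derived state is '0', and for the remaining characters it is '1'.
leaf margin serrate (derived state '1') is unique to T (autapomorphy; uninformative for grouping).
forked tongue: derived state '1' in T only — an autapomorphy, so it tells us nothing about relationships among taxa.
Only A, L, and M show the derived state '1' for enlarged canines, supporting them as a clade.
reduced hind limbs (derived state '1') is shared by T and Z — a synapomorphy uniting that clade.
Only A and M show the derived state '0' for caudal autotomy, supporting them as a clade.
Most parsimonious ingroup topology: ((Z,T),(L,(M,A))).
The clade {A, M} is supported by caudal autotomy: its derived state '0' occurs in exactly those taxa and in no other taxon (including the outgroup).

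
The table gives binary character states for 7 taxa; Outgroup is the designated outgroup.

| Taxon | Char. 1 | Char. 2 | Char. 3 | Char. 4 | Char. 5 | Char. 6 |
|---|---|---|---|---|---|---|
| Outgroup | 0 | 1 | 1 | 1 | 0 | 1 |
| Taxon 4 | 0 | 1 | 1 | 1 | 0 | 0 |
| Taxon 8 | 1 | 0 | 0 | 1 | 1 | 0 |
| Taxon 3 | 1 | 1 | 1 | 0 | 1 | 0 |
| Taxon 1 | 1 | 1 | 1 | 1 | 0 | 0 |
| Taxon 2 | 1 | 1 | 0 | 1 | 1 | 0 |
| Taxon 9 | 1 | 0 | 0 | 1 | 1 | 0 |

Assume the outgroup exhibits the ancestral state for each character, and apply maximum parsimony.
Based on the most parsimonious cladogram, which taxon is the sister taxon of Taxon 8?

Character polarity is set by the outgroup: the derived state is whichever differs from the outgroup's state, so for Char. 2, Char. 3, Char. 4, Char. 6 the derived state is '0', and for the remaining characters it is '1'.
Char. 1 (derived state '1') is shared by Taxon 1, Taxon 2, Taxon 3, Taxon 8, and Taxon 9 — a synapomorphy uniting that clade.
Char. 2: derived state '0' in Taxon 8 and Taxon 9 only — synapomorphy for {Taxon 8, Taxon 9}.
Only Taxon 2, Taxon 8, and Taxon 9 show the derived state '0' for Char. 3, supporting them as a clade.
Char. 4: derived state '0' in Taxon 3 only — an autapomorphy, so it tells us nothing about relationships among taxa.
Char. 5: derived state '1' in Taxon 2, Taxon 3, Taxon 8, and Taxon 9 only — synapomorphy for {Taxon 2, Taxon 3, Taxon 8, Taxon 9}.
All ingroup taxa share the derived state '0' for Char. 6; it defines the ingroup but does not resolve relationships within it.
Most parsimonious ingroup topology: (Taxon 4,((((Taxon 8,Taxon 9),Taxon 2),Taxon 3),Taxon 1)).
Taxon 8 and Taxon 9 form a cherry on this tree, so they are sister taxa.

Taxon 9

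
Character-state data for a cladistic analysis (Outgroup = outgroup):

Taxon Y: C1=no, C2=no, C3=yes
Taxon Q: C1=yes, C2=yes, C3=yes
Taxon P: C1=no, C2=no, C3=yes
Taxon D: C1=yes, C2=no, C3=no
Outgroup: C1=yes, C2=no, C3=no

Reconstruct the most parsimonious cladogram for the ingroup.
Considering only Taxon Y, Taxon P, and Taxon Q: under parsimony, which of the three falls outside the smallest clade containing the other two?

Character polarity is set by the outgroup: the derived state is whichever differs from the outgroup's state, so for C1 the derived state is 'no', and for the remaining characters it is 'yes'.
Only Taxon P and Taxon Y show the derived state 'no' for C1, supporting them as a clade.
C2 (derived state 'yes') is unique to Taxon Q (autapomorphy; uninformative for grouping).
C3 (derived state 'yes') is shared by Taxon P, Taxon Q, and Taxon Y — a synapomorphy uniting that clade.
Most parsimonious ingroup topology: (((Taxon P,Taxon Y),Taxon Q),Taxon D).
Taxon Y and Taxon P share a more recent common ancestor with each other than either does with Taxon Q, so Taxon Q is the least closely related of the three.

Taxon Q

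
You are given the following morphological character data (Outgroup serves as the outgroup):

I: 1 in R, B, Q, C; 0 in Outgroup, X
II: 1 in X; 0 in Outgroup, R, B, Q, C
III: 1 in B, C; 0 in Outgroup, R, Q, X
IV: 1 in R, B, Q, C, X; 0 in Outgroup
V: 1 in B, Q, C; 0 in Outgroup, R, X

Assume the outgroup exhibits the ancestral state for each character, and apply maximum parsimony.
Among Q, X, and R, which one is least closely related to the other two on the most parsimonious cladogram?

The outgroup has state '0' for every character, so '1' is the derived state throughout.
I (derived state '1') is shared by B, C, Q, and R — a synapomorphy uniting that clade.
II (derived state '1') is unique to X (autapomorphy; uninformative for grouping).
III (derived state '1') is shared by B and C — a synapomorphy uniting that clade.
IV (derived state '1') is shared by all ingroup taxa — unites the whole ingroup.
V (derived state '1') is shared by B, C, and Q — a synapomorphy uniting that clade.
Most parsimonious ingroup topology: ((R,((B,C),Q)),X).
Q and R share a more recent common ancestor with each other than either does with X, so X is the least closely related of the three.

X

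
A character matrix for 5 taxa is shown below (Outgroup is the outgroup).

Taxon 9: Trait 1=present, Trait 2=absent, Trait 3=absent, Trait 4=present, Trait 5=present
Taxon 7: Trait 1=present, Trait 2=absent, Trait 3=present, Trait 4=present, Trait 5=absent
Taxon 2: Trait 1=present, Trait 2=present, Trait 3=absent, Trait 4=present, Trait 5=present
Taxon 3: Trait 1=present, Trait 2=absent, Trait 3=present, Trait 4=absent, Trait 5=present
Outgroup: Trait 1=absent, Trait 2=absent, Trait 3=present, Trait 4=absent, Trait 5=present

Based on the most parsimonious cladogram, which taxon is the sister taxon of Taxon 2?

Character polarity is set by the outgroup: the derived state is whichever differs from the outgroup's state, so for Trait 3, Trait 5 the derived state is 'absent', and for the remaining characters it is 'present'.
Trait 1 (derived state 'present') is shared by all ingroup taxa — unites the whole ingroup.
Trait 2 (derived state 'present') is unique to Taxon 2 (autapomorphy; uninformative for grouping).
Trait 3 (derived state 'absent') is shared by Taxon 2 and Taxon 9 — a synapomorphy uniting that clade.
Trait 4: derived state 'present' in Taxon 2, Taxon 7, and Taxon 9 only — synapomorphy for {Taxon 2, Taxon 7, Taxon 9}.
Trait 5: derived state 'absent' in Taxon 7 only — an autapomorphy, so it tells us nothing about relationships among taxa.
Most parsimonious ingroup topology: (Taxon 3,((Taxon 2,Taxon 9),Taxon 7)).
Taxon 2 and Taxon 9 form a cherry on this tree, so they are sister taxa.

Taxon 9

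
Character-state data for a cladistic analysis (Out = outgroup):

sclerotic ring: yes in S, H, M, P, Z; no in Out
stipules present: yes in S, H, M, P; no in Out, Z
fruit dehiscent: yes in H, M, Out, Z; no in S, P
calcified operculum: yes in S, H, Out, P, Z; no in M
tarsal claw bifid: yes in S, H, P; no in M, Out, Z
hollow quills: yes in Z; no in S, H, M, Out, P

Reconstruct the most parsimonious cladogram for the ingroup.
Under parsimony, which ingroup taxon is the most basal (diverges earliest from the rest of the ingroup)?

Z

Character polarity is set by the outgroup: the derived state is whichever differs from the outgroup's state, so for fruit dehiscent, calcified operculum the derived state is 'no', and for the remaining characters it is 'yes'.
sclerotic ring (derived state 'yes') is shared by all ingroup taxa — unites the whole ingroup.
stipules present (derived state 'yes') is shared by H, M, P, and S — a synapomorphy uniting that clade.
fruit dehiscent: derived state 'no' in P and S only — synapomorphy for {P, S}.
calcified operculum: derived state 'no' in M only — an autapomorphy, so it tells us nothing about relationships among taxa.
tarsal claw bifid (derived state 'yes') is shared by H, P, and S — a synapomorphy uniting that clade.
hollow quills: derived state 'yes' in Z only — an autapomorphy, so it tells us nothing about relationships among taxa.
Most parsimonious ingroup topology: ((((S,P),H),M),Z).
Z is sister to the clade containing all other ingroup taxa, so it is the earliest-diverging (most basal) ingroup lineage.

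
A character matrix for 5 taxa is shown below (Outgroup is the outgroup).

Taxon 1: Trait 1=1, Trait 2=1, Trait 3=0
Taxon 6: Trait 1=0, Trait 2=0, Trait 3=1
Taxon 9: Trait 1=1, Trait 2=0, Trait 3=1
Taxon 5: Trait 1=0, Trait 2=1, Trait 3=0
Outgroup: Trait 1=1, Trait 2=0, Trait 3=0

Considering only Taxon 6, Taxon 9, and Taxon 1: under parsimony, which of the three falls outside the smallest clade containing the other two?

Taxon 1

Character polarity is set by the outgroup: the derived state is whichever differs from the outgroup's state, so for Trait 1 the derived state is '0', and for the remaining characters it is '1'.
Trait 1 (state '0') occurs in Taxon 5 and Taxon 6 but conflicts with the nesting implied by the other characters — most parsimoniously interpreted as homoplasy.
Trait 2: derived state '1' in Taxon 1 and Taxon 5 only — synapomorphy for {Taxon 1, Taxon 5}.
Trait 3: derived state '1' in Taxon 6 and Taxon 9 only — synapomorphy for {Taxon 6, Taxon 9}.
Most parsimonious ingroup topology: ((Taxon 9,Taxon 6),(Taxon 1,Taxon 5)).
Taxon 9 and Taxon 6 share a more recent common ancestor with each other than either does with Taxon 1, so Taxon 1 is the least closely related of the three.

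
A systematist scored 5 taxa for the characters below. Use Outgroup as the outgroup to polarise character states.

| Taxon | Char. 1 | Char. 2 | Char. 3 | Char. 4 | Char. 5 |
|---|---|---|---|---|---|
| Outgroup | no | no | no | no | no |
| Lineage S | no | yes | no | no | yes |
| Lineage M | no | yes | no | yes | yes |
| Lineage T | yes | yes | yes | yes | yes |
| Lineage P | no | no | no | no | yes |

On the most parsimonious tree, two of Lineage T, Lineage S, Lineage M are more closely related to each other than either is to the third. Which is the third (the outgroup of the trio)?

The outgroup has state 'no' for every character, so 'yes' is the derived state throughout.
Char. 1: derived state 'yes' in Lineage T only — an autapomorphy, so it tells us nothing about relationships among taxa.
Char. 2: derived state 'yes' in Lineage M, Lineage S, and Lineage T only — synapomorphy for {Lineage M, Lineage S, Lineage T}.
Char. 3: derived state 'yes' in Lineage T only — an autapomorphy, so it tells us nothing about relationships among taxa.
Only Lineage M and Lineage T show the derived state 'yes' for Char. 4, supporting them as a clade.
All ingroup taxa share the derived state 'yes' for Char. 5; it defines the ingroup but does not resolve relationships within it.
Most parsimonious ingroup topology: (((Lineage M,Lineage T),Lineage S),Lineage P).
Lineage T and Lineage M share a more recent common ancestor with each other than either does with Lineage S, so Lineage S is the least closely related of the three.

Lineage S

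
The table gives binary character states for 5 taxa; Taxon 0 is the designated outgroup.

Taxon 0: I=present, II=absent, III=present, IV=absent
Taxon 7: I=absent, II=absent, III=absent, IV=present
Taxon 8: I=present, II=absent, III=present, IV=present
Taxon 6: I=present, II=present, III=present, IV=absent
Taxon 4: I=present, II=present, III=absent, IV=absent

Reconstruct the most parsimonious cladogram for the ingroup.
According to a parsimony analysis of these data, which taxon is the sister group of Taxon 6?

Character polarity is set by the outgroup: the derived state is whichever differs from the outgroup's state, so for I, III the derived state is 'absent', and for the remaining characters it is 'present'.
I (derived state 'absent') is unique to Taxon 7 (autapomorphy; uninformative for grouping).
II (derived state 'present') is shared by Taxon 4 and Taxon 6 — a synapomorphy uniting that clade.
III groups Taxon 4 and Taxon 7, which is incompatible with the clades supported by the remaining characters; treating it as convergent (homoplasy) costs fewer steps than any alternative tree.
IV (derived state 'present') is shared by Taxon 7 and Taxon 8 — a synapomorphy uniting that clade.
Most parsimonious ingroup topology: ((Taxon 7,Taxon 8),(Taxon 6,Taxon 4)).
Taxon 6 and Taxon 4 form a cherry on this tree, so they are sister taxa.

Taxon 4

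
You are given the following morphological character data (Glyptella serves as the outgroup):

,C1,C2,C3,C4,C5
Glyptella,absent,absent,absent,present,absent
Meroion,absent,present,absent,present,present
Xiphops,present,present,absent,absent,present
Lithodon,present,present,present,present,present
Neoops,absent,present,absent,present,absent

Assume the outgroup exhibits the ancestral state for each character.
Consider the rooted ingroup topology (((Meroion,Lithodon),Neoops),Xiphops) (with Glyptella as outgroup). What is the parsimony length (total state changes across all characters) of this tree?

7

Map each character onto (((Meroion,Lithodon),Neoops),Xiphops) (rooted by Glyptella) and count the minimum state changes it requires (Fitch parsimony):
C1: 2; C2: 1; C3: 1; C4: 1; C5: 2.
Total tree length = 7.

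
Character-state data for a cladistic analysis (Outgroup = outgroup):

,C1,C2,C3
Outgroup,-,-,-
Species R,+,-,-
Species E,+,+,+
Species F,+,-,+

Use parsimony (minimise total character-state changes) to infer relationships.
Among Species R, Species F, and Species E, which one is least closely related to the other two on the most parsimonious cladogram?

Species R

The outgroup has state '-' for every character, so '+' is the derived state throughout.
C1 (derived state '+') is shared by all ingroup taxa — unites the whole ingroup.
C2 (derived state '+') is unique to Species E (autapomorphy; uninformative for grouping).
C3: derived state '+' in Species E and Species F only — synapomorphy for {Species E, Species F}.
Most parsimonious ingroup topology: (Species R,(Species E,Species F)).
Species E and Species F share a more recent common ancestor with each other than either does with Species R, so Species R is the least closely related of the three.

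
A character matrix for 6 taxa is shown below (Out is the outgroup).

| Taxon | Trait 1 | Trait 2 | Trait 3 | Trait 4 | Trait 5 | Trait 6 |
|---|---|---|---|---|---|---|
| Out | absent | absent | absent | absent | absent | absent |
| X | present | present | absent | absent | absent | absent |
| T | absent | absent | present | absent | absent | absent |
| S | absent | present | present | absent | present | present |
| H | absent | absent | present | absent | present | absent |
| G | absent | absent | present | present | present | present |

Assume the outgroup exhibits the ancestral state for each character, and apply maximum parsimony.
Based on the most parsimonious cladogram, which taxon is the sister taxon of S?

The outgroup has state 'absent' for every character, so 'present' is the derived state throughout.
Trait 1 (derived state 'present') is unique to X (autapomorphy; uninformative for grouping).
Trait 2 groups S and X, which is incompatible with the clades supported by the remaining characters; treating it as convergent (homoplasy) costs fewer steps than any alternative tree.
Trait 3 (derived state 'present') is shared by G, H, S, and T — a synapomorphy uniting that clade.
Trait 4: derived state 'present' in G only — an autapomorphy, so it tells us nothing about relationships among taxa.
Trait 5 (derived state 'present') is shared by G, H, and S — a synapomorphy uniting that clade.
Trait 6 (derived state 'present') is shared by G and S — a synapomorphy uniting that clade.
Most parsimonious ingroup topology: (X,(T,((S,G),H))).
S and G form a cherry on this tree, so they are sister taxa.

G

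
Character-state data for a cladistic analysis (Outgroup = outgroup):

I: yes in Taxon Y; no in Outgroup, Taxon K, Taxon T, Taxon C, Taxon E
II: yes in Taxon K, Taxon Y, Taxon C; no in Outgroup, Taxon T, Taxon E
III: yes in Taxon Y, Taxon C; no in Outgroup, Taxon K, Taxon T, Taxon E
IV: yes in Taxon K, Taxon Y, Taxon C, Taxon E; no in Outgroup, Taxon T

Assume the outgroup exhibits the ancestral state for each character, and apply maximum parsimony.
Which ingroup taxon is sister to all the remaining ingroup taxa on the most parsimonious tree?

Taxon T

The outgroup has state 'no' for every character, so 'yes' is the derived state throughout.
I (derived state 'yes') is unique to Taxon Y (autapomorphy; uninformative for grouping).
Only Taxon C, Taxon K, and Taxon Y show the derived state 'yes' for II, supporting them as a clade.
Only Taxon C and Taxon Y show the derived state 'yes' for III, supporting them as a clade.
IV (derived state 'yes') is shared by Taxon C, Taxon E, Taxon K, and Taxon Y — a synapomorphy uniting that clade.
Most parsimonious ingroup topology: (((Taxon K,(Taxon Y,Taxon C)),Taxon E),Taxon T).
Taxon T is sister to the clade containing all other ingroup taxa, so it is the earliest-diverging (most basal) ingroup lineage.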